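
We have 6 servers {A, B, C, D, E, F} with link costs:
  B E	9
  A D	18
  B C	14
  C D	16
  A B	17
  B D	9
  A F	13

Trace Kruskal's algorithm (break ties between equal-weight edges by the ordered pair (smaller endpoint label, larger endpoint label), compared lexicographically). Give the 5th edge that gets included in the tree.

Kruskal: consider edges lightest-first.
B D (9): add — endpoints in different components.
B E (9): add — endpoints in different components.
A F (13): add — endpoints in different components.
B C (14): add — endpoints in different components.
C D (16): skip — C and D already connected.
A B (17): add — endpoints in different components.
The 5th edge added is A B.

A-B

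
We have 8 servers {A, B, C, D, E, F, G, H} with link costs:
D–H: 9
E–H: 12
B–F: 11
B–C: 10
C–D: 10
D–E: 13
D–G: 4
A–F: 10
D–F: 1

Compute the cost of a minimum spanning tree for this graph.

56

Prim's algorithm from F:
Step 1: cheapest edge leaving the tree is D–F (1); add D.
Step 2: cheapest edge leaving the tree is D–G (4); add G.
Step 3: cheapest edge leaving the tree is D–H (9); add H.
Step 4: cheapest edge leaving the tree is A–F (10); add A.
Step 5: cheapest edge leaving the tree is C–D (10); add C.
Step 6: cheapest edge leaving the tree is B–C (10); add B.
Step 7: cheapest edge leaving the tree is E–H (12); add E.
MST edges: D–F, D–G, D–H, A–F, C–D, B–C, E–H; total weight 1+4+9+10+10+10+12 = 56.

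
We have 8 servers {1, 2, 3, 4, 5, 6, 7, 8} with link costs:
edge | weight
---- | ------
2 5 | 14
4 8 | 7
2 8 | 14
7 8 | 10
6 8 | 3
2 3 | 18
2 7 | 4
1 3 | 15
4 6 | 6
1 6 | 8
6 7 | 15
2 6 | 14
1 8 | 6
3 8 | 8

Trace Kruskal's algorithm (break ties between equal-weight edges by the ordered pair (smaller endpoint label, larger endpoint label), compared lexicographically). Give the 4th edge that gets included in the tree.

4-6

Kruskal: consider edges lightest-first.
6 8 (3): add — endpoints in different components.
2 7 (4): add — endpoints in different components.
1 8 (6): add — endpoints in different components.
4 6 (6): add — endpoints in different components.
4 8 (7): skip — 4 and 8 already connected.
1 6 (8): skip — 1 and 6 already connected.
3 8 (8): add — endpoints in different components.
7 8 (10): add — endpoints in different components.
2 5 (14): add — endpoints in different components.
The 4th edge added is 4 6.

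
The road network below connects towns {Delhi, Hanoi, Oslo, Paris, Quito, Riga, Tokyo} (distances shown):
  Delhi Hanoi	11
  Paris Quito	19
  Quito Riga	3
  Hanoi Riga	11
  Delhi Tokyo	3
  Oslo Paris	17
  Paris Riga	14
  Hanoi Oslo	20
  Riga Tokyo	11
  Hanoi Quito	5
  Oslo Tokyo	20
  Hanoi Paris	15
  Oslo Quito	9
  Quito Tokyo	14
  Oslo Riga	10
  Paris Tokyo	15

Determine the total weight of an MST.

Kruskal: consider edges lightest-first.
Delhi Tokyo (3): add — endpoints in different components.
Quito Riga (3): add — endpoints in different components.
Hanoi Quito (5): add — endpoints in different components.
Oslo Quito (9): add — endpoints in different components.
Oslo Riga (10): skip — Oslo and Riga already connected.
Delhi Hanoi (11): add — endpoints in different components.
Hanoi Riga (11): skip — Hanoi and Riga already connected.
Riga Tokyo (11): skip — Riga and Tokyo already connected.
Paris Riga (14): add — endpoints in different components.
MST edges: Delhi Tokyo, Quito Riga, Hanoi Quito, Oslo Quito, Delhi Hanoi, Paris Riga; total weight 3+3+5+9+11+14 = 45.

45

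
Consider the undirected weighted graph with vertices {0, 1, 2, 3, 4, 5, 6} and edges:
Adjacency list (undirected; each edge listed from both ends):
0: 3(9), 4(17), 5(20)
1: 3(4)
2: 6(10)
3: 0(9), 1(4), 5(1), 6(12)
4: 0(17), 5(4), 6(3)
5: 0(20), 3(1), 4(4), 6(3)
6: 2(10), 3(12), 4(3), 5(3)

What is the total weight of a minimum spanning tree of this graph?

Prim, starting at 4.
Step 1: cheapest edge leaving the tree is 4–6 (3); add 6.
Step 2: cheapest edge leaving the tree is 5–6 (3); add 5.
Step 3: cheapest edge leaving the tree is 3–5 (1); add 3.
Step 4: cheapest edge leaving the tree is 1–3 (4); add 1.
Step 5: cheapest edge leaving the tree is 0–3 (9); add 0.
Step 6: cheapest edge leaving the tree is 2–6 (10); add 2.
MST edges: 4–6, 5–6, 3–5, 1–3, 0–3, 2–6; total weight 3+3+1+4+9+10 = 30.

30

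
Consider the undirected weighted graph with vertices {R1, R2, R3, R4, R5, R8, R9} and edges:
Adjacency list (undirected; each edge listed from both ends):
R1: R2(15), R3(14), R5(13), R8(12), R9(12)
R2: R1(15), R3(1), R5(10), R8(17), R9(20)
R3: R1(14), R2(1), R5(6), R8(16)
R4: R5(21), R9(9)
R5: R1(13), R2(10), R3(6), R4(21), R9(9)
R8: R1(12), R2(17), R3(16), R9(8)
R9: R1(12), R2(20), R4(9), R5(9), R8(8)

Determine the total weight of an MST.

Kruskal's algorithm — process edges by increasing weight (ties by edge label):
R2—R3 (1): add. Components now {R2,R3} {R1} {R9} {R8} {R4} {R5}
R3—R5 (6): add. Components now {R2,R3,R5} {R1} {R9} {R8} {R4}
R8—R9 (8): add. Components now {R2,R3,R5} {R1} {R8,R9} {R4}
R4—R9 (9): add. Components now {R2,R3,R5} {R1} {R4,R8,R9}
R5—R9 (9): add. Components now {R2,R3,R4,R5,R8,R9} {R1}
R2—R5 (10): skip — R5 and R2 already connected.
R1—R8 (12): add. Components now {R1,R2,R3,R4,R5,R8,R9}
MST edges: R2—R3, R3—R5, R8—R9, R4—R9, R5—R9, R1—R8; total weight 1+6+8+9+9+12 = 45.

45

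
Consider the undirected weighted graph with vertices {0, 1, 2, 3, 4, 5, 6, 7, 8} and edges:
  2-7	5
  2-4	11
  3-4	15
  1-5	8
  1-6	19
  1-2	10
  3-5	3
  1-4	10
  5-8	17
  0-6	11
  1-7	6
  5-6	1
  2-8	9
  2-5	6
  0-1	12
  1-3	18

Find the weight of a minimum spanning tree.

51

Kruskal's algorithm — process edges by increasing weight (ties by edge label):
5-6 (1): add — endpoints in different components.
3-5 (3): add — endpoints in different components.
2-7 (5): add — endpoints in different components.
1-7 (6): add — endpoints in different components.
2-5 (6): add — endpoints in different components.
1-5 (8): skip — 1 and 5 already connected.
2-8 (9): add — endpoints in different components.
1-2 (10): skip — 1 and 2 already connected.
1-4 (10): add — endpoints in different components.
0-6 (11): add — endpoints in different components.
MST edges: 5-6, 3-5, 2-7, 1-7, 2-5, 2-8, 1-4, 0-6; total weight 1+3+5+6+6+9+10+11 = 51.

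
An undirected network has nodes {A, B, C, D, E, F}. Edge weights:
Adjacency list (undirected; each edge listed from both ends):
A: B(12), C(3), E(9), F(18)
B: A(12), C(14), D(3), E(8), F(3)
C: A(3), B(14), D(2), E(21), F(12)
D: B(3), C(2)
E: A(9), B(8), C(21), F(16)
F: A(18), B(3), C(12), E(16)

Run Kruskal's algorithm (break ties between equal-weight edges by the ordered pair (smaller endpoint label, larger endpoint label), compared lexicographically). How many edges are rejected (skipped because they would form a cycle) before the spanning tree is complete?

Kruskal: consider edges lightest-first.
C—D (2): add — endpoints in different components.
A—C (3): add — endpoints in different components.
B—D (3): add — endpoints in different components.
B—F (3): add — endpoints in different components.
B—E (8): add — endpoints in different components.
Edges rejected before the tree was complete: 0.

0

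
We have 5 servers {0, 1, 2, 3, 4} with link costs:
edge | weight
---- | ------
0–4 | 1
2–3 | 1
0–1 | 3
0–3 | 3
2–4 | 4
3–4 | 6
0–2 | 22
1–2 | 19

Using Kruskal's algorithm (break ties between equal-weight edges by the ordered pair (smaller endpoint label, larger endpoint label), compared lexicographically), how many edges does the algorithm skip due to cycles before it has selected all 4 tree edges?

0

Kruskal: consider edges lightest-first.
0–4 (1): add. Components now {0,4} {1} {2} {3}
2–3 (1): add. Components now {0,4} {1} {2,3}
0–1 (3): add. Components now {0,1,4} {2,3}
0–3 (3): add. Components now {0,1,2,3,4}
Edges rejected before the tree was complete: 0.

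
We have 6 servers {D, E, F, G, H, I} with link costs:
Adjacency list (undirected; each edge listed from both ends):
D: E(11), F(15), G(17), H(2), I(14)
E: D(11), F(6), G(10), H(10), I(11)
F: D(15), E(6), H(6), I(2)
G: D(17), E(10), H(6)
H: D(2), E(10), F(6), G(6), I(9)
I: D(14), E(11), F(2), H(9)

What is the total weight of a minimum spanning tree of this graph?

Prim, starting at H.
Step 1: frontier [D–H 2, F–H 6, G–H 6, H–I 9, E–H 10] → take D–H (2); add D.
Step 2: frontier [D–E 11, D–I 14, D–F 15, D–G 17, F–H 6, G–H 6, H–I 9, E–H 10] → take F–H (6); add F.
Step 3: frontier [D–E 11, D–I 14, D–G 17, F–I 2, E–F 6, G–H 6, H–I 9, E–H 10] → take F–I (2); add I.
Step 4: frontier [D–E 11, D–G 17, E–F 6, G–H 6, E–H 10, E–I 11] → take E–F (6); add E.
Step 5: frontier [D–G 17, E–G 10, G–H 6] → take G–H (6); add G.
MST edges: D–H, F–H, F–I, E–F, G–H; total weight 2+6+2+6+6 = 22.

22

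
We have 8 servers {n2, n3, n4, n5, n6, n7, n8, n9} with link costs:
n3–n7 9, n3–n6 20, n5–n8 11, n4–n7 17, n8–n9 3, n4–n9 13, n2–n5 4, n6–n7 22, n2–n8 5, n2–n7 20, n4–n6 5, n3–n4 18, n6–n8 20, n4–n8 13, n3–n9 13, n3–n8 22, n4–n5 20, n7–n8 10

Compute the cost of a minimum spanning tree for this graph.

Prim, starting at n8.
Step 1: cheapest edge leaving the tree is n8–n9 (3); add n9.
Step 2: cheapest edge leaving the tree is n2–n8 (5); add n2.
Step 3: cheapest edge leaving the tree is n2–n5 (4); add n5.
Step 4: cheapest edge leaving the tree is n7–n8 (10); add n7.
Step 5: cheapest edge leaving the tree is n3–n7 (9); add n3.
Step 6: cheapest edge leaving the tree is n4–n8 (13); add n4.
Step 7: cheapest edge leaving the tree is n4–n6 (5); add n6.
MST edges: n8–n9, n2–n8, n2–n5, n7–n8, n3–n7, n4–n8, n4–n6; total weight 3+5+4+10+9+13+5 = 49.

49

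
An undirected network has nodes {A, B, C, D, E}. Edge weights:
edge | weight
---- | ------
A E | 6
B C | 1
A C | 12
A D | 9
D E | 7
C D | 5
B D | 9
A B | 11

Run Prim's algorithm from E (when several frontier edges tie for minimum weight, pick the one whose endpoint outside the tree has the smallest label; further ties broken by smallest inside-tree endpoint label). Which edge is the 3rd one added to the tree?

Prim, starting at E.
Step 1: cheapest edge leaving the tree is A E (6); add A.
Step 2: cheapest edge leaving the tree is D E (7); add D.
Step 3: cheapest edge leaving the tree is C D (5); add C.
Step 4: cheapest edge leaving the tree is B C (1); add B.
The 3rd edge added is C D.

C-D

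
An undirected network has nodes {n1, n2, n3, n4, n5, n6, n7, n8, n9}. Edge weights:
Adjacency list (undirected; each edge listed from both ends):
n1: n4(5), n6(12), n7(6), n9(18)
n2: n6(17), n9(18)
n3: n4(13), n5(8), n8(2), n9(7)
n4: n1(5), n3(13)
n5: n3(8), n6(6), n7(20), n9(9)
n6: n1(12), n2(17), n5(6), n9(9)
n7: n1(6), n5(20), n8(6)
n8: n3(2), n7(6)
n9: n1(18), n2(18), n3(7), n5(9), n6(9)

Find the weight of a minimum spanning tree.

Grow the tree from n2 using Prim:
Step 1: cheapest edge leaving the tree is n2–n6 (17); add n6.
Step 2: cheapest edge leaving the tree is n5–n6 (6); add n5.
Step 3: cheapest edge leaving the tree is n3–n5 (8); add n3.
Step 4: cheapest edge leaving the tree is n3–n8 (2); add n8.
Step 5: cheapest edge leaving the tree is n7–n8 (6); add n7.
Step 6: cheapest edge leaving the tree is n1–n7 (6); add n1.
Step 7: cheapest edge leaving the tree is n1–n4 (5); add n4.
Step 8: cheapest edge leaving the tree is n3–n9 (7); add n9.
MST edges: n2–n6, n5–n6, n3–n5, n3–n8, n7–n8, n1–n7, n1–n4, n3–n9; total weight 17+6+8+2+6+6+5+7 = 57.

57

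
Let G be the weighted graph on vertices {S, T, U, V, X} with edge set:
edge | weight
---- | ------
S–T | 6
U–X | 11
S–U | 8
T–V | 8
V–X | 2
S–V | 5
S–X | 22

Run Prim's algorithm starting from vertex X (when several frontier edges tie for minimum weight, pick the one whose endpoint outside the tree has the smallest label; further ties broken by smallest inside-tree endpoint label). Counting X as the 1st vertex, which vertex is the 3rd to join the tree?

Grow the tree from X using Prim:
Step 1: frontier [V–X 2, U–X 11, S–X 22] → take V–X (2); add V.
Step 2: frontier [S–V 5, T–V 8, U–X 11, S–X 22] → take S–V (5); add S.
Step 3: frontier [S–T 6, S–U 8, T–V 8, U–X 11] → take S–T (6); add T.
Step 4: frontier [S–U 8, U–X 11] → take S–U (8); add U.
Vertex order: X, V, S, T, U. The 3rd vertex is S.

S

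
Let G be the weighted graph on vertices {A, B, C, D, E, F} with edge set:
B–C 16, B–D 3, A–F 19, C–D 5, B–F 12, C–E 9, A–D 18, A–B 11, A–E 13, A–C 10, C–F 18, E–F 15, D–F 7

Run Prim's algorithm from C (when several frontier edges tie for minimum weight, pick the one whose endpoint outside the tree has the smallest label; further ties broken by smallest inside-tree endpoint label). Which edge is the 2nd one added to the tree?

B-D

Prim, starting at C.
Step 1: frontier [C–D 5, C–E 9, A–C 10, B–C 16, C–F 18] → take C–D (5); add D.
Step 2: frontier [C–E 9, A–C 10, B–C 16, C–F 18, B–D 3, D–F 7, A–D 18] → take B–D (3); add B.
Step 3: frontier [A–B 11, B–F 12, C–E 9, A–C 10, C–F 18, D–F 7, A–D 18] → take D–F (7); add F.
Step 4: frontier [A–B 11, C–E 9, A–C 10, A–D 18, E–F 15, A–F 19] → take C–E (9); add E.
Step 5: frontier [A–B 11, A–C 10, A–D 18, A–E 13, A–F 19] → take A–C (10); add A.
The 2nd edge added is B–D.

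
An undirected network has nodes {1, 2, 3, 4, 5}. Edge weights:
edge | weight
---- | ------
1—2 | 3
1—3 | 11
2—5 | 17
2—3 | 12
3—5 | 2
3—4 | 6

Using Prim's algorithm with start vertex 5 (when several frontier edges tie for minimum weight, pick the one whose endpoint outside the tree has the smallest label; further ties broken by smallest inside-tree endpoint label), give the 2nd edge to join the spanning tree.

3-4

Prim, starting at 5.
Step 1: cheapest edge leaving the tree is 3—5 (2); add 3.
Step 2: cheapest edge leaving the tree is 3—4 (6); add 4.
Step 3: cheapest edge leaving the tree is 1—3 (11); add 1.
Step 4: cheapest edge leaving the tree is 1—2 (3); add 2.
The 2nd edge added is 3—4.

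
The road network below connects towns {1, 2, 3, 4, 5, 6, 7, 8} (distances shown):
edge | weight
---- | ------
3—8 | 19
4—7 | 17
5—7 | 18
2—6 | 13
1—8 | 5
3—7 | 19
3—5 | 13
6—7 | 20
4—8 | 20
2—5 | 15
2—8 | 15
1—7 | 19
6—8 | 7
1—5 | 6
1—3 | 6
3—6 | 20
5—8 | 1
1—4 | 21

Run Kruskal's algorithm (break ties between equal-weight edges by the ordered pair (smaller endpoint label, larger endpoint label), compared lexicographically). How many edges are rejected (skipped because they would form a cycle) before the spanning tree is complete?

Sort edges by weight, then run Kruskal:
5—8 (1): add — endpoints in different components.
1—8 (5): add — endpoints in different components.
1—3 (6): add — endpoints in different components.
1—5 (6): skip — 1 and 5 already connected.
6—8 (7): add — endpoints in different components.
2—6 (13): add — endpoints in different components.
3—5 (13): skip — 3 and 5 already connected.
2—5 (15): skip — 2 and 5 already connected.
2—8 (15): skip — 2 and 8 already connected.
4—7 (17): add — endpoints in different components.
5—7 (18): add — endpoints in different components.
Edges rejected before the tree was complete: 4.

4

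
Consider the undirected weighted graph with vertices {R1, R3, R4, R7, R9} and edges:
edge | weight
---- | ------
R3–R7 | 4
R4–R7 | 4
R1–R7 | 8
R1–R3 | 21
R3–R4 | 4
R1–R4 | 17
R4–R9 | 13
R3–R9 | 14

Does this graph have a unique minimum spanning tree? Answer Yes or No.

Kruskal: consider edges lightest-first.
R3–R4 (4): add. Components now {R7} {R1} {R3,R4} {R9}
R3–R7 (4): add. Components now {R3,R4,R7} {R1} {R9}
R4–R7 (4): skip — R7 and R4 already connected.
R1–R7 (8): add. Components now {R1,R3,R4,R7} {R9}
R4–R9 (13): add. Components now {R1,R3,R4,R7,R9}
Non-tree edge R4–R7 has weight 4, equal to the heaviest edge on its tree cycle — swapping gives another MST of the same weight. Not unique.

No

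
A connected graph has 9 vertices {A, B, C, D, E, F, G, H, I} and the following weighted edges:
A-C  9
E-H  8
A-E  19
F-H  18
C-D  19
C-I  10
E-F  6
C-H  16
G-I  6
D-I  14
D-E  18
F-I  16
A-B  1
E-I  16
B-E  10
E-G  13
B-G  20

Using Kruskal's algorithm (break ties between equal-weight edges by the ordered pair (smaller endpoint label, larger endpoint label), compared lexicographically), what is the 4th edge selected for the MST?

Sort edges by weight, then run Kruskal:
A-B (1): add — endpoints in different components.
E-F (6): add — endpoints in different components.
G-I (6): add — endpoints in different components.
E-H (8): add — endpoints in different components.
A-C (9): add — endpoints in different components.
B-E (10): add — endpoints in different components.
C-I (10): add — endpoints in different components.
E-G (13): skip — E and G already connected.
D-I (14): add — endpoints in different components.
The 4th edge added is E-H.

E-H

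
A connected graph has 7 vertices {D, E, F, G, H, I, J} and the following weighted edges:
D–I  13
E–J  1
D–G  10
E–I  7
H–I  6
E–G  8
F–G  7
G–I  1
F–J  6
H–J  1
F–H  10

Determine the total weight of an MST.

Kruskal's algorithm — process edges by increasing weight (ties by edge label):
E–J (1): add — endpoints in different components.
G–I (1): add — endpoints in different components.
H–J (1): add — endpoints in different components.
F–J (6): add — endpoints in different components.
H–I (6): add — endpoints in different components.
E–I (7): skip — E and I already connected.
F–G (7): skip — F and G already connected.
E–G (8): skip — E and G already connected.
D–G (10): add — endpoints in different components.
MST edges: E–J, G–I, H–J, F–J, H–I, D–G; total weight 1+1+1+6+6+10 = 25.

25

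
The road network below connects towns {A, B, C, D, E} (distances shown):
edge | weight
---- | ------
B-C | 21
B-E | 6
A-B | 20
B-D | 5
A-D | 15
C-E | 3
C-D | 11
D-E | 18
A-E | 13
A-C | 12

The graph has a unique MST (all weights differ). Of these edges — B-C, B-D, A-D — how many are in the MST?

Kruskal: consider edges lightest-first.
C-E (3): add. Components now {A} {B} {C,E} {D}
B-D (5): add. Components now {A} {B,D} {C,E}
B-E (6): add. Components now {A} {B,C,D,E}
C-D (11): skip — C and D already connected.
A-C (12): add. Components now {A,B,C,D,E}
MST edge set: {C-E, B-D, B-E, A-C}.
Of the listed edges, {B-D} are in the MST → 1.

1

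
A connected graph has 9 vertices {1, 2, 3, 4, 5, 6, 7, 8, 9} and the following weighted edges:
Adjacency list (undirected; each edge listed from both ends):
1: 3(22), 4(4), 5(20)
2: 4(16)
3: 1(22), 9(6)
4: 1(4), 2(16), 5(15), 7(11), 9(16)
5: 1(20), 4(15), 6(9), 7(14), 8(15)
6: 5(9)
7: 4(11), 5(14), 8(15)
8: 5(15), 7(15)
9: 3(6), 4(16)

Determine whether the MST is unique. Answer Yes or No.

No

Kruskal's algorithm — process edges by increasing weight (ties by edge label):
1—4 (4): add — endpoints in different components.
3—9 (6): add — endpoints in different components.
5—6 (9): add — endpoints in different components.
4—7 (11): add — endpoints in different components.
5—7 (14): add — endpoints in different components.
4—5 (15): skip — 4 and 5 already connected.
5—8 (15): add — endpoints in different components.
7—8 (15): skip — 7 and 8 already connected.
2—4 (16): add — endpoints in different components.
4—9 (16): add — endpoints in different components.
Non-tree edge 7—8 has weight 15, equal to the heaviest edge on its tree cycle — swapping gives another MST of the same weight. Not unique.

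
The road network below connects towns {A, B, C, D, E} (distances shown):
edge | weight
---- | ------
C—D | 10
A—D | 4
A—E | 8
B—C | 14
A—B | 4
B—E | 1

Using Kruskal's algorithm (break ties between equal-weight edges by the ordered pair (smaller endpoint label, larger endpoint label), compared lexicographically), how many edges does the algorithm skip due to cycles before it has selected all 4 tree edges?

1

Sort edges by weight, then run Kruskal:
B—E (1): add. Components now {A} {B,E} {C} {D}
A—B (4): add. Components now {A,B,E} {C} {D}
A—D (4): add. Components now {A,B,D,E} {C}
A—E (8): skip — A and E already connected.
C—D (10): add. Components now {A,B,C,D,E}
Edges rejected before the tree was complete: 1.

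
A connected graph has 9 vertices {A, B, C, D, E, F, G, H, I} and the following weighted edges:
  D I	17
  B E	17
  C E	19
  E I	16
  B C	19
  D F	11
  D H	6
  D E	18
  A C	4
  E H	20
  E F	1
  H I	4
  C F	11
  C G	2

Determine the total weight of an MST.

Kruskal's algorithm — process edges by increasing weight (ties by edge label):
E F (1): add — endpoints in different components.
C G (2): add — endpoints in different components.
A C (4): add — endpoints in different components.
H I (4): add — endpoints in different components.
D H (6): add — endpoints in different components.
C F (11): add — endpoints in different components.
D F (11): add — endpoints in different components.
E I (16): skip — E and I already connected.
B E (17): add — endpoints in different components.
MST edges: E F, C G, A C, H I, D H, C F, D F, B E; total weight 1+2+4+4+6+11+11+17 = 56.

56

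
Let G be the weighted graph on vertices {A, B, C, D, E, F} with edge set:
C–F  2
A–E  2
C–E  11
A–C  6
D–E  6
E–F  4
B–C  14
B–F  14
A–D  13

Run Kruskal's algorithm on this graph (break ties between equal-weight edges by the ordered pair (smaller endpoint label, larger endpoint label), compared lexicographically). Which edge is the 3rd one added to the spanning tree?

Kruskal: consider edges lightest-first.
A–E (2): add. Components now {A,E} {B} {C} {D} {F}
C–F (2): add. Components now {A,E} {B} {C,F} {D}
E–F (4): add. Components now {A,C,E,F} {B} {D}
A–C (6): skip — A and C already connected.
D–E (6): add. Components now {A,C,D,E,F} {B}
C–E (11): skip — C and E already connected.
A–D (13): skip — A and D already connected.
B–C (14): add. Components now {A,B,C,D,E,F}
The 3rd edge added is E–F.

E-F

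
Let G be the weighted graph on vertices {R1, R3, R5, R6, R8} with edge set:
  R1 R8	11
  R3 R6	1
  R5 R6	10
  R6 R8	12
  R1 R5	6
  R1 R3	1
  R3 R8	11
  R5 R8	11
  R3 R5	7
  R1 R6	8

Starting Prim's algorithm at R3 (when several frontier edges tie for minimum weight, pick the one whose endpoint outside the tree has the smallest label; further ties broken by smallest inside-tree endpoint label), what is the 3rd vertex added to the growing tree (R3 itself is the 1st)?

Prim's algorithm from R3:
Step 1: cheapest edge leaving the tree is R1 R3 (1); add R1.
Step 2: cheapest edge leaving the tree is R3 R6 (1); add R6.
Step 3: cheapest edge leaving the tree is R1 R5 (6); add R5.
Step 4: cheapest edge leaving the tree is R1 R8 (11); add R8.
Vertex order: R3, R1, R6, R5, R8. The 3rd vertex is R6.

R6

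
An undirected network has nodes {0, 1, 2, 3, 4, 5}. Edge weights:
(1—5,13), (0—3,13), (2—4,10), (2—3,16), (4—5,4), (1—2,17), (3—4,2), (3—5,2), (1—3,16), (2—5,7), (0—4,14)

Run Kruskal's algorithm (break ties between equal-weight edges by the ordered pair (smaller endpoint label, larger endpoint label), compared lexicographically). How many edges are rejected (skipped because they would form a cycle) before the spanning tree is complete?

2

Kruskal: consider edges lightest-first.
3—4 (2): add — endpoints in different components.
3—5 (2): add — endpoints in different components.
4—5 (4): skip — 4 and 5 already connected.
2—5 (7): add — endpoints in different components.
2—4 (10): skip — 2 and 4 already connected.
0—3 (13): add — endpoints in different components.
1—5 (13): add — endpoints in different components.
Edges rejected before the tree was complete: 2.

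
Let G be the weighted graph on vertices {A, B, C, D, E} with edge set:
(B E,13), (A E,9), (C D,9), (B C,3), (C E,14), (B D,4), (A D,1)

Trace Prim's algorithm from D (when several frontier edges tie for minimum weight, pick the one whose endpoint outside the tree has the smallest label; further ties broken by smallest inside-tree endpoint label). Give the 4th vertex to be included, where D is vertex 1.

Grow the tree from D using Prim:
Step 1: cheapest edge leaving the tree is A D (1); add A.
Step 2: cheapest edge leaving the tree is B D (4); add B.
Step 3: cheapest edge leaving the tree is B C (3); add C.
Step 4: cheapest edge leaving the tree is A E (9); add E.
Vertex order: D, A, B, C, E. The 4th vertex is C.

C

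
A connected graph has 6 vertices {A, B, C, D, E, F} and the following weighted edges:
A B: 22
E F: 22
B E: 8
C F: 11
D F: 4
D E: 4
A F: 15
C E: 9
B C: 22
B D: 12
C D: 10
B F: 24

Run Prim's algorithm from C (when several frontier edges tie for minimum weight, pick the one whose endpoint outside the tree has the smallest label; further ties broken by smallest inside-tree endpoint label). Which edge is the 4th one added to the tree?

Grow the tree from C using Prim:
Step 1: cheapest edge leaving the tree is C E (9); add E.
Step 2: cheapest edge leaving the tree is D E (4); add D.
Step 3: cheapest edge leaving the tree is D F (4); add F.
Step 4: cheapest edge leaving the tree is B E (8); add B.
Step 5: cheapest edge leaving the tree is A F (15); add A.
The 4th edge added is B E.

B-E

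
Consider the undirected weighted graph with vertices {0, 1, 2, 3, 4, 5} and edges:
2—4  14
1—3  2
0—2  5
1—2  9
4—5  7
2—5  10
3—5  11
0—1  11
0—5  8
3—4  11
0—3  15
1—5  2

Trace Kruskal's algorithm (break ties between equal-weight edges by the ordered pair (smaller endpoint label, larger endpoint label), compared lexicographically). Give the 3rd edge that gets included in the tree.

0-2

Kruskal's algorithm — process edges by increasing weight (ties by edge label):
1—3 (2): add — endpoints in different components.
1—5 (2): add — endpoints in different components.
0—2 (5): add — endpoints in different components.
4—5 (7): add — endpoints in different components.
0—5 (8): add — endpoints in different components.
The 3rd edge added is 0—2.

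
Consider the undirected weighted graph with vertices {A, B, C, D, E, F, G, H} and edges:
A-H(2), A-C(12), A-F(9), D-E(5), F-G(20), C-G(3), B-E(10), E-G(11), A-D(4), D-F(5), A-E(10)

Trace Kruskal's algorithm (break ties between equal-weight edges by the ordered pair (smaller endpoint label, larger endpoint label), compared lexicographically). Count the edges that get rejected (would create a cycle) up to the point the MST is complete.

Sort edges by weight, then run Kruskal:
A-H (2): add — endpoints in different components.
C-G (3): add — endpoints in different components.
A-D (4): add — endpoints in different components.
D-E (5): add — endpoints in different components.
D-F (5): add — endpoints in different components.
A-F (9): skip — A and F already connected.
A-E (10): skip — A and E already connected.
B-E (10): add — endpoints in different components.
E-G (11): add — endpoints in different components.
Edges rejected before the tree was complete: 2.

2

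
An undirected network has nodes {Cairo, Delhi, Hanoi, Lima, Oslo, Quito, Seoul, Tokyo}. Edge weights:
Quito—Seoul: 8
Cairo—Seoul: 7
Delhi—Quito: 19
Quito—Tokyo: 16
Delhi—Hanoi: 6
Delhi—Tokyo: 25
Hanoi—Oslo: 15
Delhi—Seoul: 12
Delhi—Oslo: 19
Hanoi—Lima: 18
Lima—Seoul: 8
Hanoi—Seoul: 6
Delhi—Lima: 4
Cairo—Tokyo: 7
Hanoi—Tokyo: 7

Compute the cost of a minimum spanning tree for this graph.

53

Prim's algorithm from Hanoi:
Step 1: cheapest edge leaving the tree is Delhi—Hanoi (6); add Delhi.
Step 2: cheapest edge leaving the tree is Delhi—Lima (4); add Lima.
Step 3: cheapest edge leaving the tree is Hanoi—Seoul (6); add Seoul.
Step 4: cheapest edge leaving the tree is Cairo—Seoul (7); add Cairo.
Step 5: cheapest edge leaving the tree is Cairo—Tokyo (7); add Tokyo.
Step 6: cheapest edge leaving the tree is Quito—Seoul (8); add Quito.
Step 7: cheapest edge leaving the tree is Hanoi—Oslo (15); add Oslo.
MST edges: Delhi—Hanoi, Delhi—Lima, Hanoi—Seoul, Cairo—Seoul, Cairo—Tokyo, Quito—Seoul, Hanoi—Oslo; total weight 6+4+6+7+7+8+15 = 53.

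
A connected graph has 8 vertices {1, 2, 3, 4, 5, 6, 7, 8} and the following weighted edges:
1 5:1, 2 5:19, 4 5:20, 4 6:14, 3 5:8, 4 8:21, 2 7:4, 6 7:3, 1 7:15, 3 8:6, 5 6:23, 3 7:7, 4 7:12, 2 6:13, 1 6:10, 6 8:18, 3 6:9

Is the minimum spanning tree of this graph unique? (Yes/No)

Kruskal: consider edges lightest-first.
1 5 (1): add — endpoints in different components.
6 7 (3): add — endpoints in different components.
2 7 (4): add — endpoints in different components.
3 8 (6): add — endpoints in different components.
3 7 (7): add — endpoints in different components.
3 5 (8): add — endpoints in different components.
3 6 (9): skip — 3 and 6 already connected.
1 6 (10): skip — 1 and 6 already connected.
4 7 (12): add — endpoints in different components.
Every non-tree edge has weight strictly greater than the heaviest edge on the tree path between its endpoints, so the MST is unique.

Yes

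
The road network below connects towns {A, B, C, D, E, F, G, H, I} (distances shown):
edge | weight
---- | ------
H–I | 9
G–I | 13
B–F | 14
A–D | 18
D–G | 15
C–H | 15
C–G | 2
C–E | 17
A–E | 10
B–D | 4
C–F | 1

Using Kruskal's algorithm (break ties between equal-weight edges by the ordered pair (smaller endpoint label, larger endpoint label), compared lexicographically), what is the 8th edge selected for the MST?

Kruskal: consider edges lightest-first.
C–F (1): add — endpoints in different components.
C–G (2): add — endpoints in different components.
B–D (4): add — endpoints in different components.
H–I (9): add — endpoints in different components.
A–E (10): add — endpoints in different components.
G–I (13): add — endpoints in different components.
B–F (14): add — endpoints in different components.
C–H (15): skip — C and H already connected.
D–G (15): skip — D and G already connected.
C–E (17): add — endpoints in different components.
The 8th edge added is C–E.

C-E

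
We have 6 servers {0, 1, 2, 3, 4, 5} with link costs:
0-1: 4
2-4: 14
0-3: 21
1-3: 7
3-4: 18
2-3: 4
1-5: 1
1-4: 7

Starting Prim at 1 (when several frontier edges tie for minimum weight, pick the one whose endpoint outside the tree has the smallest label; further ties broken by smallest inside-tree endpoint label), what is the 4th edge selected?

Grow the tree from 1 using Prim:
Step 1: frontier [1-5 1, 0-1 4, 1-3 7, 1-4 7] → take 1-5 (1); add 5.
Step 2: frontier [0-1 4, 1-3 7, 1-4 7] → take 0-1 (4); add 0.
Step 3: frontier [0-3 21, 1-3 7, 1-4 7] → take 1-3 (7); add 3.
Step 4: frontier [1-4 7, 2-3 4, 3-4 18] → take 2-3 (4); add 2.
Step 5: frontier [1-4 7, 2-4 14, 3-4 18] → take 1-4 (7); add 4.
The 4th edge added is 2-3.

2-3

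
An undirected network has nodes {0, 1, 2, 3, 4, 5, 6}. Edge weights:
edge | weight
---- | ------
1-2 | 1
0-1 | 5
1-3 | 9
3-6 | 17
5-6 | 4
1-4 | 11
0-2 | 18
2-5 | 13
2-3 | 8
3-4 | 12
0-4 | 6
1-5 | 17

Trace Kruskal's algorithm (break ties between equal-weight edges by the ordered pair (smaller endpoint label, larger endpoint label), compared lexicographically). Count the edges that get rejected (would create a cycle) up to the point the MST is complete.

3

Kruskal's algorithm — process edges by increasing weight (ties by edge label):
1-2 (1): add. Components now {0} {1,2} {3} {4} {5} {6}
5-6 (4): add. Components now {0} {1,2} {3} {4} {5,6}
0-1 (5): add. Components now {0,1,2} {3} {4} {5,6}
0-4 (6): add. Components now {0,1,2,4} {3} {5,6}
2-3 (8): add. Components now {0,1,2,3,4} {5,6}
1-3 (9): skip — 1 and 3 already connected.
1-4 (11): skip — 1 and 4 already connected.
3-4 (12): skip — 3 and 4 already connected.
2-5 (13): add. Components now {0,1,2,3,4,5,6}
Edges rejected before the tree was complete: 3.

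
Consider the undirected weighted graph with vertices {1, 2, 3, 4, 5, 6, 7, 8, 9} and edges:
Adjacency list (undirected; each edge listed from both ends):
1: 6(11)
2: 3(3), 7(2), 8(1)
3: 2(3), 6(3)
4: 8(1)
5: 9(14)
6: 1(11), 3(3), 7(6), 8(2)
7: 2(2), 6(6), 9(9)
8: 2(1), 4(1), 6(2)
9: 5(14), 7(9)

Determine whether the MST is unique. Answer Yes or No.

Sort edges by weight, then run Kruskal:
2-8 (1): add — endpoints in different components.
4-8 (1): add — endpoints in different components.
2-7 (2): add — endpoints in different components.
6-8 (2): add — endpoints in different components.
2-3 (3): add — endpoints in different components.
3-6 (3): skip — 3 and 6 already connected.
6-7 (6): skip — 6 and 7 already connected.
7-9 (9): add — endpoints in different components.
1-6 (11): add — endpoints in different components.
5-9 (14): add — endpoints in different components.
Non-tree edge 3-6 has weight 3, equal to the heaviest edge on its tree cycle — swapping gives another MST of the same weight. Not unique.

No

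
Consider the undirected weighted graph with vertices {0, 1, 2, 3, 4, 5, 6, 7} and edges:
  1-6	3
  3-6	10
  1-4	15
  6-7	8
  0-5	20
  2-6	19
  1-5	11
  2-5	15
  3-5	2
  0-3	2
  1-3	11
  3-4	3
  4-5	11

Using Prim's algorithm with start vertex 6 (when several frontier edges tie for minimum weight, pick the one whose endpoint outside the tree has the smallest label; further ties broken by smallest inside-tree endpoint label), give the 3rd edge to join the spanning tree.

Grow the tree from 6 using Prim:
Step 1: frontier [1-6 3, 6-7 8, 3-6 10, 2-6 19] → take 1-6 (3); add 1.
Step 2: frontier [1-3 11, 1-5 11, 1-4 15, 6-7 8, 3-6 10, 2-6 19] → take 6-7 (8); add 7.
Step 3: frontier [1-3 11, 1-5 11, 1-4 15, 3-6 10, 2-6 19] → take 3-6 (10); add 3.
Step 4: frontier [1-5 11, 1-4 15, 0-3 2, 3-5 2, 3-4 3, 2-6 19] → take 0-3 (2); add 0.
Step 5: frontier [0-5 20, 1-5 11, 1-4 15, 3-5 2, 3-4 3, 2-6 19] → take 3-5 (2); add 5.
Step 6: frontier [1-4 15, 3-4 3, 4-5 11, 2-5 15, 2-6 19] → take 3-4 (3); add 4.
Step 7: frontier [2-5 15, 2-6 19] → take 2-5 (15); add 2.
The 3rd edge added is 3-6.

3-6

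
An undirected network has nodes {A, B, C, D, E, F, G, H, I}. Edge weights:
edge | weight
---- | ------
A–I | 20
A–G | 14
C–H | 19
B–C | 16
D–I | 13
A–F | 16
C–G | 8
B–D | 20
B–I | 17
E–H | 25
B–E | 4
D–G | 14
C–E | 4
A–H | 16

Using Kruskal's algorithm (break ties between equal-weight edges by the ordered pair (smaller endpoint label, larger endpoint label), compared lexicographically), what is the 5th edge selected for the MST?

Sort edges by weight, then run Kruskal:
B–E (4): add — endpoints in different components.
C–E (4): add — endpoints in different components.
C–G (8): add — endpoints in different components.
D–I (13): add — endpoints in different components.
A–G (14): add — endpoints in different components.
D–G (14): add — endpoints in different components.
A–F (16): add — endpoints in different components.
A–H (16): add — endpoints in different components.
The 5th edge added is A–G.

A-G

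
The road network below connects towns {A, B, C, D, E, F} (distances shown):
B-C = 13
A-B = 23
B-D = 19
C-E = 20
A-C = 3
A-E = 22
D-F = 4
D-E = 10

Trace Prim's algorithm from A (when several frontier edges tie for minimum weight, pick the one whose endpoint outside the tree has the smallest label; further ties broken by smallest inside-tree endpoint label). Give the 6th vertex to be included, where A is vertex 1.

Prim's algorithm from A:
Step 1: cheapest edge leaving the tree is A-C (3); add C.
Step 2: cheapest edge leaving the tree is B-C (13); add B.
Step 3: cheapest edge leaving the tree is B-D (19); add D.
Step 4: cheapest edge leaving the tree is D-F (4); add F.
Step 5: cheapest edge leaving the tree is D-E (10); add E.
Vertex order: A, C, B, D, F, E. The 6th vertex is E.

E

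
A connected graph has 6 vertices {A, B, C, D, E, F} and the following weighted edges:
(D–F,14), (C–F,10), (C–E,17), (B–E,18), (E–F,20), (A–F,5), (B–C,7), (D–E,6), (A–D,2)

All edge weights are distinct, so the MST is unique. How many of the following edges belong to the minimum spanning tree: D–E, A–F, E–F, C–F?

Sort edges by weight, then run Kruskal:
A–D (2): add — endpoints in different components.
A–F (5): add — endpoints in different components.
D–E (6): add — endpoints in different components.
B–C (7): add — endpoints in different components.
C–F (10): add — endpoints in different components.
MST edge set: {A–D, A–F, D–E, B–C, C–F}.
Of the listed edges, {D–E, A–F, C–F} are in the MST → 3.

3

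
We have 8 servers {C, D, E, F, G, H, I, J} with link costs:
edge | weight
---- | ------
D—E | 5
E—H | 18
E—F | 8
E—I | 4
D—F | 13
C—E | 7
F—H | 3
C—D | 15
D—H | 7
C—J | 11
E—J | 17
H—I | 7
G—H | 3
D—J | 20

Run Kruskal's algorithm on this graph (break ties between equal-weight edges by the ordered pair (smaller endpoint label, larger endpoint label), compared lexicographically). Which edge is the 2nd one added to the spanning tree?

Kruskal's algorithm — process edges by increasing weight (ties by edge label):
F—H (3): add — endpoints in different components.
G—H (3): add — endpoints in different components.
E—I (4): add — endpoints in different components.
D—E (5): add — endpoints in different components.
C—E (7): add — endpoints in different components.
D—H (7): add — endpoints in different components.
H—I (7): skip — H and I already connected.
E—F (8): skip — E and F already connected.
C—J (11): add — endpoints in different components.
The 2nd edge added is G—H.

G-H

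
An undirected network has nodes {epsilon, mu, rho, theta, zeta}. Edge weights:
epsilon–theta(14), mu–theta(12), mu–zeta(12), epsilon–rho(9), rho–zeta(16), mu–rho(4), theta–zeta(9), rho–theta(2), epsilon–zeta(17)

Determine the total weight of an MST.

24

Prim, starting at theta.
Step 1: frontier [rho–theta 2, theta–zeta 9, mu–theta 12, epsilon–theta 14] → take rho–theta (2); add rho.
Step 2: frontier [mu–rho 4, epsilon–rho 9, rho–zeta 16, theta–zeta 9, mu–theta 12, epsilon–theta 14] → take mu–rho (4); add mu.
Step 3: frontier [mu–zeta 12, epsilon–rho 9, rho–zeta 16, theta–zeta 9, epsilon–theta 14] → take epsilon–rho (9); add epsilon.
Step 4: frontier [epsilon–zeta 17, mu–zeta 12, rho–zeta 16, theta–zeta 9] → take theta–zeta (9); add zeta.
MST edges: rho–theta, mu–rho, epsilon–rho, theta–zeta; total weight 2+4+9+9 = 24.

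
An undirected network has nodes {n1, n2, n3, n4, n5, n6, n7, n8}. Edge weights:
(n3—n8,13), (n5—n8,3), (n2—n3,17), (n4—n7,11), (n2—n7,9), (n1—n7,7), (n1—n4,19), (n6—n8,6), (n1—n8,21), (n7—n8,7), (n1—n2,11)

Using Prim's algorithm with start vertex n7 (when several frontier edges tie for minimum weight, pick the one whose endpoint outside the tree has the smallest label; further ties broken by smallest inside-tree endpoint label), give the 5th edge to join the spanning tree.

Prim's algorithm from n7:
Step 1: frontier [n1—n7 7, n7—n8 7, n2—n7 9, n4—n7 11] → take n1—n7 (7); add n1.
Step 2: frontier [n1—n2 11, n1—n4 19, n1—n8 21, n7—n8 7, n2—n7 9, n4—n7 11] → take n7—n8 (7); add n8.
Step 3: frontier [n1—n2 11, n1—n4 19, n2—n7 9, n4—n7 11, n5—n8 3, n6—n8 6, n3—n8 13] → take n5—n8 (3); add n5.
Step 4: frontier [n1—n2 11, n1—n4 19, n2—n7 9, n4—n7 11, n6—n8 6, n3—n8 13] → take n6—n8 (6); add n6.
Step 5: frontier [n1—n2 11, n1—n4 19, n2—n7 9, n4—n7 11, n3—n8 13] → take n2—n7 (9); add n2.
Step 6: frontier [n1—n4 19, n2—n3 17, n4—n7 11, n3—n8 13] → take n4—n7 (11); add n4.
Step 7: frontier [n2—n3 17, n3—n8 13] → take n3—n8 (13); add n3.
The 5th edge added is n2—n7.

n2-n7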